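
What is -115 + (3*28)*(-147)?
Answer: -12463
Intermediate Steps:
-115 + (3*28)*(-147) = -115 + 84*(-147) = -115 - 12348 = -12463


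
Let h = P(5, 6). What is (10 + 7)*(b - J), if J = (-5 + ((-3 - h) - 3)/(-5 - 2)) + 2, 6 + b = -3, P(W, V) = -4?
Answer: -748/7 ≈ -106.86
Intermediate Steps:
b = -9 (b = -6 - 3 = -9)
h = -4
J = -19/7 (J = (-5 + ((-3 - 1*(-4)) - 3)/(-5 - 2)) + 2 = (-5 + ((-3 + 4) - 3)/(-7)) + 2 = (-5 + (1 - 3)*(-⅐)) + 2 = (-5 - 2*(-⅐)) + 2 = (-5 + 2/7) + 2 = -33/7 + 2 = -19/7 ≈ -2.7143)
(10 + 7)*(b - J) = (10 + 7)*(-9 - 1*(-19/7)) = 17*(-9 + 19/7) = 17*(-44/7) = -748/7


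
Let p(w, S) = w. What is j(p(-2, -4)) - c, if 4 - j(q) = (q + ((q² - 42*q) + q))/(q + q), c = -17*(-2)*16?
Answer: -519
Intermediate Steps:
c = 544 (c = 34*16 = 544)
j(q) = 4 - (q² - 40*q)/(2*q) (j(q) = 4 - (q + ((q² - 42*q) + q))/(q + q) = 4 - (q + (q² - 41*q))/(2*q) = 4 - (q² - 40*q)*1/(2*q) = 4 - (q² - 40*q)/(2*q))
j(p(-2, -4)) - c = (24 - ½*(-2)) - 1*544 = (24 + 1) - 544 = 25 - 544 = -519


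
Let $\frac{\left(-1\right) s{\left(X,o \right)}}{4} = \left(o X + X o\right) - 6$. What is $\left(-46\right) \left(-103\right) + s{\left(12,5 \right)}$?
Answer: $4282$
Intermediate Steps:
$s{\left(X,o \right)} = 24 - 8 X o$ ($s{\left(X,o \right)} = - 4 \left(\left(o X + X o\right) - 6\right) = - 4 \left(\left(X o + X o\right) - 6\right) = - 4 \left(2 X o - 6\right) = - 4 \left(-6 + 2 X o\right) = 24 - 8 X o$)
$\left(-46\right) \left(-103\right) + s{\left(12,5 \right)} = \left(-46\right) \left(-103\right) + \left(24 - 96 \cdot 5\right) = 4738 + \left(24 - 480\right) = 4738 - 456 = 4282$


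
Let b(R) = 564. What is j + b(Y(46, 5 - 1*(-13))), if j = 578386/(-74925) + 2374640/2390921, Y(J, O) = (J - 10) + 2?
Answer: 99829867010194/179139755925 ≈ 557.27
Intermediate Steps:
Y(J, O) = -8 + J (Y(J, O) = (-10 + J) + 2 = -8 + J)
j = -1204955331506/179139755925 (j = 578386*(-1/74925) + 2374640*(1/2390921) = -578386/74925 + 2374640/2390921 = -1204955331506/179139755925 ≈ -6.7263)
j + b(Y(46, 5 - 1*(-13))) = -1204955331506/179139755925 + 564 = 99829867010194/179139755925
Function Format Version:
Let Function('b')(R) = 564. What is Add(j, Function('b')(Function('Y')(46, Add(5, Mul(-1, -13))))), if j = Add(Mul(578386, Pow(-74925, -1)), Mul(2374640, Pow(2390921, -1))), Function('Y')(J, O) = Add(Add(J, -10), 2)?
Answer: Rational(99829867010194, 179139755925) ≈ 557.27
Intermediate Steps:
Function('Y')(J, O) = Add(-8, J) (Function('Y')(J, O) = Add(Add(-10, J), 2) = Add(-8, J))
j = Rational(-1204955331506, 179139755925) (j = Add(Mul(578386, Rational(-1, 74925)), Mul(2374640, Rational(1, 2390921))) = Add(Rational(-578386, 74925), Rational(2374640, 2390921)) = Rational(-1204955331506, 179139755925) ≈ -6.7263)
Add(j, Function('b')(Function('Y')(46, Add(5, Mul(-1, -13))))) = Add(Rational(-1204955331506, 179139755925), 564) = Rational(99829867010194, 179139755925)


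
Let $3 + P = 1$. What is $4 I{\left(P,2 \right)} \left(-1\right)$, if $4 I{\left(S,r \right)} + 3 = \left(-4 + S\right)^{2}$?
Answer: $-33$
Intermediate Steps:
$P = -2$ ($P = -3 + 1 = -2$)
$I{\left(S,r \right)} = - \frac{3}{4} + \frac{\left(-4 + S\right)^{2}}{4}$
$4 I{\left(P,2 \right)} \left(-1\right) = 4 \left(- \frac{3}{4} + \frac{\left(-4 - 2\right)^{2}}{4}\right) \left(-1\right) = 4 \left(- \frac{3}{4} + \frac{\left(-6\right)^{2}}{4}\right) \left(-1\right) = 4 \left(- \frac{3}{4} + \frac{1}{4} \cdot 36\right) \left(-1\right) = 4 \left(- \frac{3}{4} + 9\right) \left(-1\right) = 4 \cdot \frac{33}{4} \left(-1\right) = 33 \left(-1\right) = -33$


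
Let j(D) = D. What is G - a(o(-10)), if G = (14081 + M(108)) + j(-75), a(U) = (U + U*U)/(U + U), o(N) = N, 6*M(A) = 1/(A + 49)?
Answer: 6598946/471 ≈ 14011.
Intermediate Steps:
M(A) = 1/(6*(49 + A)) (M(A) = 1/(6*(A + 49)) = 1/(6*(49 + A)))
a(U) = (U + U²)/(2*U) (a(U) = (U + U²)/((2*U)) = (U + U²)*(1/(2*U)) = (U + U²)/(2*U))
G = 13193653/942 (G = (14081 + 1/(6*(49 + 108))) - 75 = (14081 + (⅙)/157) - 75 = (14081 + (⅙)*(1/157)) - 75 = (14081 + 1/942) - 75 = 13264303/942 - 75 = 13193653/942 ≈ 14006.)
G - a(o(-10)) = 13193653/942 - (½ + (½)*(-10)) = 13193653/942 - (½ - 5) = 13193653/942 - 1*(-9/2) = 13193653/942 + 9/2 = 6598946/471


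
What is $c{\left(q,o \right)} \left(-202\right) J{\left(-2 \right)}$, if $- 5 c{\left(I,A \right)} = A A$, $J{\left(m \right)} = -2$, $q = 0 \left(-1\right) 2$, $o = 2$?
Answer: $- \frac{1616}{5} \approx -323.2$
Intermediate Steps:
$q = 0$ ($q = 0 \cdot 2 = 0$)
$c{\left(I,A \right)} = - \frac{A^{2}}{5}$ ($c{\left(I,A \right)} = - \frac{A A}{5} = - \frac{A^{2}}{5}$)
$c{\left(q,o \right)} \left(-202\right) J{\left(-2 \right)} = - \frac{2^{2}}{5} \left(-202\right) \left(-2\right) = \left(- \frac{1}{5}\right) 4 \left(-202\right) \left(-2\right) = \left(- \frac{4}{5}\right) \left(-202\right) \left(-2\right) = \frac{808}{5} \left(-2\right) = - \frac{1616}{5}$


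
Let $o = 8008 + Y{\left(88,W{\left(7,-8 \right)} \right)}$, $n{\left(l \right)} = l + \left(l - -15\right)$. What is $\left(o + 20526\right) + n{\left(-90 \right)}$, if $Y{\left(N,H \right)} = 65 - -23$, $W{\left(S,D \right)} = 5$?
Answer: $28457$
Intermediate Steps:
$Y{\left(N,H \right)} = 88$ ($Y{\left(N,H \right)} = 65 + 23 = 88$)
$n{\left(l \right)} = 15 + 2 l$ ($n{\left(l \right)} = l + \left(l + 15\right) = l + \left(15 + l\right) = 15 + 2 l$)
$o = 8096$ ($o = 8008 + 88 = 8096$)
$\left(o + 20526\right) + n{\left(-90 \right)} = \left(8096 + 20526\right) + \left(15 + 2 \left(-90\right)\right) = 28622 + \left(15 - 180\right) = 28622 - 165 = 28457$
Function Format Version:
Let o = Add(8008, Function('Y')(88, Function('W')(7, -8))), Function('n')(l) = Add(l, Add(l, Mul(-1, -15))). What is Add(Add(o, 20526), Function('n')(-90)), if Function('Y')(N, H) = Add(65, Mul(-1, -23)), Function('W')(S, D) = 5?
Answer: 28457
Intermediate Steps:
Function('Y')(N, H) = 88 (Function('Y')(N, H) = Add(65, 23) = 88)
Function('n')(l) = Add(15, Mul(2, l)) (Function('n')(l) = Add(l, Add(l, 15)) = Add(l, Add(15, l)) = Add(15, Mul(2, l)))
o = 8096 (o = Add(8008, 88) = 8096)
Add(Add(o, 20526), Function('n')(-90)) = Add(Add(8096, 20526), Add(15, Mul(2, -90))) = Add(28622, Add(15, -180)) = Add(28622, -165) = 28457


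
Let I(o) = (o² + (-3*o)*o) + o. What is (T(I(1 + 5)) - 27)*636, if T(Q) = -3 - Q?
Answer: 22896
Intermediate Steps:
I(o) = o - 2*o² (I(o) = (o² - 3*o²) + o = -2*o² + o = o - 2*o²)
(T(I(1 + 5)) - 27)*636 = ((-3 - (1 + 5)*(1 - 2*(1 + 5))) - 27)*636 = ((-3 - 6*(1 - 2*6)) - 27)*636 = ((-3 - 6*(1 - 12)) - 27)*636 = ((-3 - 6*(-11)) - 27)*636 = ((-3 - 1*(-66)) - 27)*636 = ((-3 + 66) - 27)*636 = (63 - 27)*636 = 36*636 = 22896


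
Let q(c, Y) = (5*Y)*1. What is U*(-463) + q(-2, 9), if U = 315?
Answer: -145800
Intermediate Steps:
q(c, Y) = 5*Y
U*(-463) + q(-2, 9) = 315*(-463) + 5*9 = -145845 + 45 = -145800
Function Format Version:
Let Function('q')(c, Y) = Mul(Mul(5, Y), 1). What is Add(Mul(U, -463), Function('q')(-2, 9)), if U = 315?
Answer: -145800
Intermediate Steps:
Function('q')(c, Y) = Mul(5, Y)
Add(Mul(U, -463), Function('q')(-2, 9)) = Add(Mul(315, -463), Mul(5, 9)) = Add(-145845, 45) = -145800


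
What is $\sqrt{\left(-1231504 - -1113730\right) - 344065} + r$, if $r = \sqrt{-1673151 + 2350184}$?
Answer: $7 \sqrt{13817} + i \sqrt{461839} \approx 822.82 + 679.59 i$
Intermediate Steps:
$r = 7 \sqrt{13817}$ ($r = \sqrt{677033} = 7 \sqrt{13817} \approx 822.82$)
$\sqrt{\left(-1231504 - -1113730\right) - 344065} + r = \sqrt{\left(-1231504 - -1113730\right) - 344065} + 7 \sqrt{13817} = \sqrt{\left(-1231504 + 1113730\right) - 344065} + 7 \sqrt{13817} = \sqrt{-117774 - 344065} + 7 \sqrt{13817} = \sqrt{-461839} + 7 \sqrt{13817} = i \sqrt{461839} + 7 \sqrt{13817} = 7 \sqrt{13817} + i \sqrt{461839}$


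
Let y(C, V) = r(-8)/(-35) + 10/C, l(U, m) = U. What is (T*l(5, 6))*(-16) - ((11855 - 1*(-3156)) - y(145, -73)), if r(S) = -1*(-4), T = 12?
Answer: -16210611/1015 ≈ -15971.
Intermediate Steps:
r(S) = 4
y(C, V) = -4/35 + 10/C (y(C, V) = 4/(-35) + 10/C = 4*(-1/35) + 10/C = -4/35 + 10/C)
(T*l(5, 6))*(-16) - ((11855 - 1*(-3156)) - y(145, -73)) = (12*5)*(-16) - ((11855 - 1*(-3156)) - (-4/35 + 10/145)) = 60*(-16) - ((11855 + 3156) - (-4/35 + 10*(1/145))) = -960 - (15011 - (-4/35 + 2/29)) = -960 - (15011 - 1*(-46/1015)) = -960 - (15011 + 46/1015) = -960 - 1*15236211/1015 = -960 - 15236211/1015 = -16210611/1015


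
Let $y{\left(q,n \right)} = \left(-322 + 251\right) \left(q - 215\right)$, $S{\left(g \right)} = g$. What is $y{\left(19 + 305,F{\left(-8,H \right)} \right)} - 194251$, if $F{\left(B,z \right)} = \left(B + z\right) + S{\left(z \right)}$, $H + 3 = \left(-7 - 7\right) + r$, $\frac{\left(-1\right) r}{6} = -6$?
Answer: $-201990$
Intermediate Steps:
$r = 36$ ($r = \left(-6\right) \left(-6\right) = 36$)
$H = 19$ ($H = -3 + \left(\left(-7 - 7\right) + 36\right) = -3 + \left(-14 + 36\right) = -3 + 22 = 19$)
$F{\left(B,z \right)} = B + 2 z$ ($F{\left(B,z \right)} = \left(B + z\right) + z = B + 2 z$)
$y{\left(q,n \right)} = 15265 - 71 q$ ($y{\left(q,n \right)} = - 71 \left(-215 + q\right) = 15265 - 71 q$)
$y{\left(19 + 305,F{\left(-8,H \right)} \right)} - 194251 = \left(15265 - 71 \left(19 + 305\right)\right) - 194251 = \left(15265 - 23004\right) - 194251 = -7739 - 194251 = -201990$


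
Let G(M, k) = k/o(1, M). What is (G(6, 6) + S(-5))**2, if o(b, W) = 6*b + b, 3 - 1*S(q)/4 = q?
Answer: 52900/49 ≈ 1079.6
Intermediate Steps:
S(q) = 12 - 4*q
o(b, W) = 7*b
G(M, k) = k/7 (G(M, k) = k/((7*1)) = k/7)
(G(6, 6) + S(-5))**2 = ((1/7)*6 + (12 - 4*(-5)))**2 = (6/7 + (12 + 20))**2 = (6/7 + 32)**2 = (230/7)**2 = 52900/49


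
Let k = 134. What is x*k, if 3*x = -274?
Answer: -36716/3 ≈ -12239.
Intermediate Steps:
x = -274/3 (x = (⅓)*(-274) = -274/3 ≈ -91.333)
x*k = -274/3*134 = -36716/3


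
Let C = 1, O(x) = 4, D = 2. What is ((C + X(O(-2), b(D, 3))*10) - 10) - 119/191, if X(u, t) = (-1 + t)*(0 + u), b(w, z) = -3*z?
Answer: -78238/191 ≈ -409.62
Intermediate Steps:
X(u, t) = u*(-1 + t) (X(u, t) = (-1 + t)*u = u*(-1 + t))
((C + X(O(-2), b(D, 3))*10) - 10) - 119/191 = ((1 + (4*(-1 - 3*3))*10) - 10) - 119/191 = ((1 + (4*(-1 - 9))*10) - 10) - 119*1/191 = ((1 + (4*(-10))*10) - 10) - 119/191 = ((1 - 40*10) - 10) - 119/191 = ((1 - 400) - 10) - 119/191 = (-399 - 10) - 119/191 = -409 - 119/191 = -78238/191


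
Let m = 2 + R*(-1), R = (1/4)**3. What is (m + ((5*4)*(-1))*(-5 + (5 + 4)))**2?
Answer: 24930049/4096 ≈ 6086.4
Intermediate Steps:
R = 1/64 (R = (1*(1/4))**3 = (1/4)**3 = 1/64 ≈ 0.015625)
m = 127/64 (m = 2 + (1/64)*(-1) = 2 - 1/64 = 127/64 ≈ 1.9844)
(m + ((5*4)*(-1))*(-5 + (5 + 4)))**2 = (127/64 + ((5*4)*(-1))*(-5 + (5 + 4)))**2 = (127/64 + (20*(-1))*(-5 + 9))**2 = (127/64 - 20*4)**2 = (127/64 - 80)**2 = (-4993/64)**2 = 24930049/4096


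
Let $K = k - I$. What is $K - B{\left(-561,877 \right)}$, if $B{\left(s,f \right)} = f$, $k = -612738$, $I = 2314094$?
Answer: $-2927709$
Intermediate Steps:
$K = -2926832$ ($K = -612738 - 2314094 = -2926832$)
$K - B{\left(-561,877 \right)} = -2926832 - 877 = -2927709$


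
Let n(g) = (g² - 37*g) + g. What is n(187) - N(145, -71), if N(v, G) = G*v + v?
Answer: 38387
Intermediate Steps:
N(v, G) = v + G*v
n(g) = g² - 36*g
n(187) - N(145, -71) = 187*(-36 + 187) - 145*(1 - 71) = 187*151 - 145*(-70) = 28237 - 1*(-10150) = 28237 + 10150 = 38387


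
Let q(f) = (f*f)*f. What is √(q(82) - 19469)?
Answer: √531899 ≈ 729.31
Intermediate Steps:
q(f) = f³ (q(f) = f²*f = f³)
√(q(82) - 19469) = √(82³ - 19469) = √(551368 - 19469) = √531899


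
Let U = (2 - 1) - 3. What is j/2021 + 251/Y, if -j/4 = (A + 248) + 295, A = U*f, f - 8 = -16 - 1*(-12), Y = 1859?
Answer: -3470989/3757039 ≈ -0.92386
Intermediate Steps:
U = -2 (U = 1 - 3 = -2)
f = 4 (f = 8 + (-16 - 1*(-12)) = 8 + (-16 + 12) = 8 - 4 = 4)
A = -8 (A = -2*4 = -8)
j = -2140 (j = -4*((-8 + 248) + 295) = -4*(240 + 295) = -4*535 = -2140)
j/2021 + 251/Y = -2140/2021 + 251/1859 = -3470989/3757039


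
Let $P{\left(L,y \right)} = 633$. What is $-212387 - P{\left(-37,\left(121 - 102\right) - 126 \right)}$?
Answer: $-213020$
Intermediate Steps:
$-212387 - P{\left(-37,\left(121 - 102\right) - 126 \right)} = -212387 - 633 = -213020$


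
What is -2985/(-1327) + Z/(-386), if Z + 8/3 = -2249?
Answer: 64355/7962 ≈ 8.0828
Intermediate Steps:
Z = -6755/3 (Z = -8/3 - 2249 = -6755/3 ≈ -2251.7)
-2985/(-1327) + Z/(-386) = -2985/(-1327) - 6755/3/(-386) = -2985*(-1/1327) - 6755/3*(-1/386) = 2985/1327 + 35/6 = 64355/7962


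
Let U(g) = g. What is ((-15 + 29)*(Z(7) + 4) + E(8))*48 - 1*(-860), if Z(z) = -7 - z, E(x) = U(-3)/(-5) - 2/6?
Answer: -29236/5 ≈ -5847.2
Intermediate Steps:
E(x) = 4/15 (E(x) = -3/(-5) - 2/6 = -3*(-⅕) - 2*⅙ = ⅗ - ⅓ = 4/15)
((-15 + 29)*(Z(7) + 4) + E(8))*48 - 1*(-860) = ((-15 + 29)*((-7 - 1*7) + 4) + 4/15)*48 - 1*(-860) = (14*((-7 - 7) + 4) + 4/15)*48 + 860 = (14*(-14 + 4) + 4/15)*48 + 860 = (14*(-10) + 4/15)*48 + 860 = (-140 + 4/15)*48 + 860 = -2096/15*48 + 860 = -33536/5 + 860 = -29236/5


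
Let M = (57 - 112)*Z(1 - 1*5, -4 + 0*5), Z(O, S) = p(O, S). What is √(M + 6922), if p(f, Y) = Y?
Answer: √7142 ≈ 84.510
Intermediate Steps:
Z(O, S) = S
M = 220 (M = (57 - 112)*(-4 + 0*5) = -55*(-4 + 0) = -55*(-4) = 220)
√(M + 6922) = √(220 + 6922) = √7142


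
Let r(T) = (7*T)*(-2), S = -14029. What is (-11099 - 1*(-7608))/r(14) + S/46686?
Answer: 80115571/4575228 ≈ 17.511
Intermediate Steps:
r(T) = -14*T
(-11099 - 1*(-7608))/r(14) + S/46686 = (-11099 - 1*(-7608))/((-14*14)) - 14029/46686 = (-11099 + 7608)/(-196) - 14029*1/46686 = -3491*(-1/196) - 14029/46686 = 3491/196 - 14029/46686 = 80115571/4575228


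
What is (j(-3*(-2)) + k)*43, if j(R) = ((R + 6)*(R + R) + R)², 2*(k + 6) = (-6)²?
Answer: 968016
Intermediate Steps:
k = 12 (k = -6 + (½)*(-6)² = -6 + (½)*36 = -6 + 18 = 12)
j(R) = (R + 2*R*(6 + R))² (j(R) = ((6 + R)*(2*R) + R)² = (2*R*(6 + R) + R)² = (R + 2*R*(6 + R))²)
(j(-3*(-2)) + k)*43 = ((-3*(-2))²*(13 + 2*(-3*(-2)))² + 12)*43 = (6²*(13 + 2*6)² + 12)*43 = (36*(13 + 12)² + 12)*43 = (36*25² + 12)*43 = (36*625 + 12)*43 = (22500 + 12)*43 = 22512*43 = 968016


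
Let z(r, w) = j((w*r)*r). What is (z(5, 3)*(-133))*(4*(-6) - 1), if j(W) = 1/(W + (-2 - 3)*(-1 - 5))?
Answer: 95/3 ≈ 31.667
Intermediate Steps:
j(W) = 1/(30 + W) (j(W) = 1/(W - 5*(-6)) = 1/(W + 30) = 1/(30 + W))
z(r, w) = 1/(30 + w*r**2) (z(r, w) = 1/(30 + (w*r)*r) = 1/(30 + (r*w)*r) = 1/(30 + w*r**2))
(z(5, 3)*(-133))*(4*(-6) - 1) = (-133/(30 + 3*5**2))*(4*(-6) - 1) = (-133/(30 + 3*25))*(-24 - 1) = (-133/(30 + 75))*(-25) = (-133/105)*(-25) = ((1/105)*(-133))*(-25) = -19/15*(-25) = 95/3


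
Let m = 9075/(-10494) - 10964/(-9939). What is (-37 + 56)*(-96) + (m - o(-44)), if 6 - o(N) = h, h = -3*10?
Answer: -653107377/351178 ≈ -1859.8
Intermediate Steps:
m = 83703/351178 (m = 9075*(-1/10494) - 10964*(-1/9939) = -275/318 + 10964/9939 = 83703/351178 ≈ 0.23835)
h = -30
o(N) = 36 (o(N) = 6 - 1*(-30) = 6 + 30 = 36)
(-37 + 56)*(-96) + (m - o(-44)) = (-37 + 56)*(-96) + (83703/351178 - 1*36) = 19*(-96) + (83703/351178 - 36) = -1824 - 12558705/351178 = -653107377/351178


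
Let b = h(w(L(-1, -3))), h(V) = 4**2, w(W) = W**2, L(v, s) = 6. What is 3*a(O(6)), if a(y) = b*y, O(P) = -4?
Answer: -192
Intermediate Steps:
h(V) = 16
b = 16
a(y) = 16*y
3*a(O(6)) = 3*(16*(-4)) = 3*(-64) = -192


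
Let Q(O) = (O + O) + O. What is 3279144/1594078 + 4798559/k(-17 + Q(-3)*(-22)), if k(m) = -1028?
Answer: -3822953186785/819356092 ≈ -4665.8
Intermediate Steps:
Q(O) = 3*O (Q(O) = 2*O + O = 3*O)
3279144/1594078 + 4798559/k(-17 + Q(-3)*(-22)) = 3279144/1594078 + 4798559/(-1028) = 3279144*(1/1594078) + 4798559*(-1/1028) = 1639572/797039 - 4798559/1028 = -3822953186785/819356092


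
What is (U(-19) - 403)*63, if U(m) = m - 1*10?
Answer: -27216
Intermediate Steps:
U(m) = -10 + m (U(m) = m - 10 = -10 + m)
(U(-19) - 403)*63 = ((-10 - 19) - 403)*63 = (-29 - 403)*63 = -432*63 = -27216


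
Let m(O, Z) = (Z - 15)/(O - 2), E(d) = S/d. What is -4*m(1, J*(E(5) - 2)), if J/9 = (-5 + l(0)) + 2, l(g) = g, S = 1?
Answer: 672/5 ≈ 134.40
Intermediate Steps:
J = -27 (J = 9*((-5 + 0) + 2) = 9*(-5 + 2) = 9*(-3) = -27)
E(d) = 1/d
m(O, Z) = (-15 + Z)/(-2 + O)
-4*m(1, J*(E(5) - 2)) = -4*(-15 - 27*(1/5 - 2))/(-2 + 1) = -4*(-15 - 27*(⅕ - 2))/(-1) = -(-4)*(-15 - 27*(-9/5)) = -(-4)*(-15 + 243/5) = -(-4)*168/5 = -4*(-168/5) = 672/5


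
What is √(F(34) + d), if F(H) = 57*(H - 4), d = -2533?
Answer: I*√823 ≈ 28.688*I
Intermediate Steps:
F(H) = -228 + 57*H (F(H) = 57*(-4 + H) = -228 + 57*H)
√(F(34) + d) = √((-228 + 57*34) - 2533) = √((-228 + 1938) - 2533) = √(1710 - 2533) = √(-823) = I*√823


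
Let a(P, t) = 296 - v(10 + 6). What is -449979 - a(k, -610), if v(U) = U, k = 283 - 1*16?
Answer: -450259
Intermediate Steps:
k = 267 (k = 283 - 16 = 267)
a(P, t) = 280 (a(P, t) = 296 - (10 + 6) = 296 - 1*16 = 296 - 16 = 280)
-449979 - a(k, -610) = -449979 - 1*280 = -449979 - 280 = -450259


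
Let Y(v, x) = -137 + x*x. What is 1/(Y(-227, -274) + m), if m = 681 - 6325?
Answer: 1/69295 ≈ 1.4431e-5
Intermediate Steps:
Y(v, x) = -137 + x**2
m = -5644
1/(Y(-227, -274) + m) = 1/((-137 + (-274)**2) - 5644) = 1/((-137 + 75076) - 5644) = 1/(74939 - 5644) = 1/69295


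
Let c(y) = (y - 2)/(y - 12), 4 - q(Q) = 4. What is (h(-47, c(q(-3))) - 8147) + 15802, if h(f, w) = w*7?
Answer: 45937/6 ≈ 7656.2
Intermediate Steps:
q(Q) = 0 (q(Q) = 4 - 1*4 = 4 - 4 = 0)
c(y) = (-2 + y)/(-12 + y)
h(f, w) = 7*w
(h(-47, c(q(-3))) - 8147) + 15802 = (7*((-2 + 0)/(-12 + 0)) - 8147) + 15802 = (7*(-2/(-12)) - 8147) + 15802 = (7*(-1/12*(-2)) - 8147) + 15802 = (7*(1/6) - 8147) + 15802 = (7/6 - 8147) + 15802 = -48875/6 + 15802 = 45937/6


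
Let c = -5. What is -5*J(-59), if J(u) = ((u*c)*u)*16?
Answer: 1392400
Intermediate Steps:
J(u) = -80*u² (J(u) = ((u*(-5))*u)*16 = ((-5*u)*u)*16 = -5*u²*16 = -80*u²)
-5*J(-59) = -(-400)*(-59)² = -(-400)*3481 = -5*(-278480) = 1392400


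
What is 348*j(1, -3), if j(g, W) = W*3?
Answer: -3132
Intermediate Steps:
j(g, W) = 3*W
348*j(1, -3) = 348*(3*(-3)) = 348*(-9) = -3132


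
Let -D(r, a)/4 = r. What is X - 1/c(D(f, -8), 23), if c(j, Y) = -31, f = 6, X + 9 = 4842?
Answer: 149824/31 ≈ 4833.0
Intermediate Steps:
X = 4833 (X = -9 + 4842 = 4833)
D(r, a) = -4*r
X - 1/c(D(f, -8), 23) = 4833 - 1/(-31) = 4833 - 1*(-1/31) = 4833 + 1/31 = 149824/31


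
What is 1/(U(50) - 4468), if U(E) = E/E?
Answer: -1/4467 ≈ -0.00022386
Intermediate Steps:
U(E) = 1
1/(U(50) - 4468) = 1/(1 - 4468) = 1/(-4467) = -1/4467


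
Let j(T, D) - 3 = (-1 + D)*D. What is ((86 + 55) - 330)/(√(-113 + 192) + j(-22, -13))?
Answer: -555/542 + 3*√79/542 ≈ -0.97479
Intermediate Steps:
j(T, D) = 3 + D*(-1 + D) (j(T, D) = 3 + (-1 + D)*D = 3 + D*(-1 + D))
((86 + 55) - 330)/(√(-113 + 192) + j(-22, -13)) = ((86 + 55) - 330)/(√(-113 + 192) + (3 + (-13)² - 1*(-13))) = (141 - 330)/(√79 + (3 + 169 + 13)) = -189/(√79 + 185) = -189/(185 + √79)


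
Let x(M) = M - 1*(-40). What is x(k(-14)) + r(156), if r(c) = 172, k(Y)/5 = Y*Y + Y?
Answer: 1122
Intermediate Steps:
k(Y) = 5*Y + 5*Y**2 (k(Y) = 5*(Y*Y + Y) = 5*(Y**2 + Y) = 5*(Y + Y**2) = 5*Y + 5*Y**2)
x(M) = 40 + M (x(M) = M + 40 = 40 + M)
x(k(-14)) + r(156) = (40 + 5*(-14)*(1 - 14)) + 172 = (40 + 5*(-14)*(-13)) + 172 = (40 + 910) + 172 = 950 + 172 = 1122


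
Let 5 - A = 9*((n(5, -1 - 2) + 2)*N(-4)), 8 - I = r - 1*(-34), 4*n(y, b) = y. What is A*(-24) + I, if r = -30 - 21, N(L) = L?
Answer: -2903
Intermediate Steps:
n(y, b) = y/4
r = -51
I = 25 (I = 8 - (-51 - 1*(-34)) = 8 - (-51 + 34) = 8 - 1*(-17) = 8 + 17 = 25)
A = 122 (A = 5 - 9*((1/4)*5 + 2)*(-4) = 5 - 9*(5/4 + 2)*(-4) = 5 - 9*(13/4)*(-4) = 5 - 9*(-13) = 5 - 1*(-117) = 5 + 117 = 122)
A*(-24) + I = 122*(-24) + 25 = -2928 + 25 = -2903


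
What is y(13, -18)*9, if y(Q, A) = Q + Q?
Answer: 234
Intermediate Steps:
y(Q, A) = 2*Q
y(13, -18)*9 = (2*13)*9 = 26*9 = 234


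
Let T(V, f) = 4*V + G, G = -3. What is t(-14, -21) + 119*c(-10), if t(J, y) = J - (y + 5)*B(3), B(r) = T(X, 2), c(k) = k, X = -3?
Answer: -1444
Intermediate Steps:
T(V, f) = -3 + 4*V (T(V, f) = 4*V - 3 = -3 + 4*V)
B(r) = -15 (B(r) = -3 + 4*(-3) = -3 - 12 = -15)
t(J, y) = 75 + J + 15*y (t(J, y) = J - (y + 5)*(-15) = J - (5 + y)*(-15) = J - (-75 - 15*y) = J + (75 + 15*y) = 75 + J + 15*y)
t(-14, -21) + 119*c(-10) = (75 - 14 + 15*(-21)) + 119*(-10) = (75 - 14 - 315) - 1190 = -254 - 1190 = -1444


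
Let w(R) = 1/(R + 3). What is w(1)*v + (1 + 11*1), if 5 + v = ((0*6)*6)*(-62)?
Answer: 43/4 ≈ 10.750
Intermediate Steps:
w(R) = 1/(3 + R)
v = -5 (v = -5 + ((0*6)*6)*(-62) = -5 + (0*6)*(-62) = -5 + 0*(-62) = -5 + 0 = -5)
w(1)*v + (1 + 11*1) = -5/(3 + 1) + (1 + 11*1) = -5/4 + (1 + 11) = (¼)*(-5) + 12 = -5/4 + 12 = 43/4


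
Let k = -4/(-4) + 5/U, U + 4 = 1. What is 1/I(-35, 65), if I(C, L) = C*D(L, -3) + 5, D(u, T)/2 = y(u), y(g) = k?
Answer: 3/155 ≈ 0.019355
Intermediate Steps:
U = -3 (U = -4 + 1 = -3)
k = -⅔ (k = -4/(-4) + 5/(-3) = -4*(-¼) + 5*(-⅓) = 1 - 5/3 = -⅔ ≈ -0.66667)
y(g) = -⅔
D(u, T) = -4/3 (D(u, T) = 2*(-⅔) = -4/3)
I(C, L) = 5 - 4*C/3 (I(C, L) = C*(-4/3) + 5 = -4*C/3 + 5 = 5 - 4*C/3)
1/I(-35, 65) = 1/(5 - 4/3*(-35)) = 1/(5 + 140/3) = 1/(155/3) = 3/155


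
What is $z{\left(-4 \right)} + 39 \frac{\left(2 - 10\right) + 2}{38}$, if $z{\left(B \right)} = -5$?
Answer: $- \frac{212}{19} \approx -11.158$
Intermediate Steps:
$z{\left(-4 \right)} + 39 \frac{\left(2 - 10\right) + 2}{38} = -5 + 39 \frac{\left(2 - 10\right) + 2}{38} = -5 + 39 \left(-8 + 2\right) \frac{1}{38} = -5 + 39 \left(\left(-6\right) \frac{1}{38}\right) = -5 + 39 \left(- \frac{3}{19}\right) = -5 - \frac{117}{19} = - \frac{212}{19}$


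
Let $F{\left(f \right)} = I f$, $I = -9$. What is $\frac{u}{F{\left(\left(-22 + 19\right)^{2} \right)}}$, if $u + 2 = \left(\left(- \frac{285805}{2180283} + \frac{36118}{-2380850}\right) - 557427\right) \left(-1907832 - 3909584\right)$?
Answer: $- \frac{8416531305920709251641202}{210232534612275} \approx -4.0034 \cdot 10^{10}$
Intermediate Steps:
$F{\left(f \right)} = - 9 f$
$u = \frac{8416531305920709251641202}{2595463390275}$ ($u = -2 + \left(\left(- \frac{285805}{2180283} + \frac{36118}{-2380850}\right) - 557427\right) \left(-1907832 - 3909584\right) = -2 + \left(\left(\left(-285805\right) \frac{1}{2180283} + 36118 \left(- \frac{1}{2380850}\right)\right) - 557427\right) \left(-5817416\right) = -2 + \left(\left(- \frac{285805}{2180283} - \frac{18059}{1190425}\right) - 557427\right) \left(-5817416\right) = -2 + \left(- \frac{379603147822}{2595463390275} - 557427\right) \left(-5817416\right) = -2 - - \frac{8416531305925900178421752}{2595463390275} = -2 + \frac{8416531305925900178421752}{2595463390275} = \frac{8416531305920709251641202}{2595463390275} \approx 3.2428 \cdot 10^{12}$)
$\frac{u}{F{\left(\left(-22 + 19\right)^{2} \right)}} = \frac{8416531305920709251641202}{2595463390275 \left(- 9 \left(-22 + 19\right)^{2}\right)} = \frac{8416531305920709251641202}{2595463390275 \left(- 9 \left(-3\right)^{2}\right)} = \frac{8416531305920709251641202}{2595463390275 \left(\left(-9\right) 9\right)} = \frac{8416531305920709251641202}{2595463390275 \left(-81\right)} = \frac{8416531305920709251641202}{2595463390275} \left(- \frac{1}{81}\right) = - \frac{8416531305920709251641202}{210232534612275}$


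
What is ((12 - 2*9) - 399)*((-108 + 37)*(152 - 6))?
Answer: 4198230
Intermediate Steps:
((12 - 2*9) - 399)*((-108 + 37)*(152 - 6)) = ((12 - 18) - 399)*(-71*146) = (-6 - 399)*(-10366) = -405*(-10366) = 4198230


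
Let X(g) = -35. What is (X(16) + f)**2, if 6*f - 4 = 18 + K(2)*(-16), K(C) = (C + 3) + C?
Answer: 2500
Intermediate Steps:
K(C) = 3 + 2*C (K(C) = (3 + C) + C = 3 + 2*C)
f = -15 (f = 2/3 + (18 + (3 + 2*2)*(-16))/6 = 2/3 + (18 + (3 + 4)*(-16))/6 = 2/3 + (18 + 7*(-16))/6 = 2/3 + (18 - 112)/6 = 2/3 + (1/6)*(-94) = 2/3 - 47/3 = -15)
(X(16) + f)**2 = (-35 - 15)**2 = (-50)**2 = 2500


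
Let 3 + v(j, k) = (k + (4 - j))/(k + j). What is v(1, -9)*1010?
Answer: -4545/2 ≈ -2272.5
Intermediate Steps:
v(j, k) = -3 + (4 + k - j)/(j + k) (v(j, k) = -3 + (k + (4 - j))/(k + j) = -3 + (4 + k - j)/(j + k))
v(1, -9)*1010 = (2*(2 - 1*(-9) - 2*1)/(1 - 9))*1010 = (2*(2 + 9 - 2)/(-8))*1010 = (2*(-1/8)*9)*1010 = -9/4*1010 = -4545/2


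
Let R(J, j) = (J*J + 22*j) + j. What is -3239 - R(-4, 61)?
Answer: -4658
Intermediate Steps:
R(J, j) = J² + 23*j (R(J, j) = (J² + 22*j) + j = J² + 23*j)
-3239 - R(-4, 61) = -3239 - ((-4)² + 23*61) = -3239 - (16 + 1403) = -3239 - 1*1419 = -3239 - 1419 = -4658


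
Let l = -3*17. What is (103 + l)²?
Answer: 2704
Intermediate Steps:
l = -51
(103 + l)² = (103 - 51)² = 52² = 2704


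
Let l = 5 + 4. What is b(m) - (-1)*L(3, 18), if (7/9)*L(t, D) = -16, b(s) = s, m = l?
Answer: -81/7 ≈ -11.571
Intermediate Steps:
l = 9
m = 9
L(t, D) = -144/7 (L(t, D) = (9/7)*(-16) = -144/7)
b(m) - (-1)*L(3, 18) = 9 - (-1)*(-144)/7 = 9 - 1*144/7 = 9 - 144/7 = -81/7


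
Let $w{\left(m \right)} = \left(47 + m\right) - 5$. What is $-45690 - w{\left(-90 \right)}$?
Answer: $-45642$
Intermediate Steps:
$w{\left(m \right)} = 42 + m$
$-45690 - w{\left(-90 \right)} = -45690 - \left(42 - 90\right) = -45690 - -48 = -45690 + 48 = -45642$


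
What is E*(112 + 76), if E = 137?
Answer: 25756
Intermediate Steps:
E*(112 + 76) = 137*(112 + 76) = 137*188 = 25756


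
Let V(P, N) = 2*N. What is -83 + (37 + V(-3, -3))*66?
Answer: 1963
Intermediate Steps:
-83 + (37 + V(-3, -3))*66 = -83 + (37 + 2*(-3))*66 = -83 + (37 - 6)*66 = -83 + 31*66 = -83 + 2046 = 1963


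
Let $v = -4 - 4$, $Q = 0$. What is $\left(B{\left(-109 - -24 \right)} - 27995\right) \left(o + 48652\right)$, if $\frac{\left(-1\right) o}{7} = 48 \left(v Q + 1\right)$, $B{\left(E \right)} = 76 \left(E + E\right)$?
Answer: $-1976849140$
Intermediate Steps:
$v = -8$
$B{\left(E \right)} = 152 E$ ($B{\left(E \right)} = 76 \cdot 2 E = 152 E$)
$o = -336$ ($o = - 7 \cdot 48 \left(\left(-8\right) 0 + 1\right) = - 7 \cdot 48 \left(0 + 1\right) = - 7 \cdot 48 \cdot 1 = \left(-7\right) 48 = -336$)
$\left(B{\left(-109 - -24 \right)} - 27995\right) \left(o + 48652\right) = \left(152 \left(-109 - -24\right) - 27995\right) \left(-336 + 48652\right) = \left(152 \left(-109 + 24\right) - 27995\right) 48316 = \left(152 \left(-85\right) - 27995\right) 48316 = \left(-12920 - 27995\right) 48316 = \left(-40915\right) 48316 = -1976849140$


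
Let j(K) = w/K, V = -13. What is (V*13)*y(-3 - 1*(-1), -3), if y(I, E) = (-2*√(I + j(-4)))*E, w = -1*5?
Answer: -507*I*√3 ≈ -878.15*I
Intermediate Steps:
w = -5
j(K) = -5/K
y(I, E) = -2*E*√(5/4 + I) (y(I, E) = (-2*√(I - 5/(-4)))*E = (-2*√(I - 5*(-¼)))*E = (-2*√(I + 5/4))*E = (-2*√(5/4 + I))*E = -2*E*√(5/4 + I))
(V*13)*y(-3 - 1*(-1), -3) = (-13*13)*(-1*(-3)*√(5 + 4*(-3 - 1*(-1)))) = -(-169)*(-3)*√(5 + 4*(-3 + 1)) = -(-169)*(-3)*√(5 + 4*(-2)) = -(-169)*(-3)*√(5 - 8) = -(-169)*(-3)*√(-3) = -(-169)*(-3)*I*√3 = -507*I*√3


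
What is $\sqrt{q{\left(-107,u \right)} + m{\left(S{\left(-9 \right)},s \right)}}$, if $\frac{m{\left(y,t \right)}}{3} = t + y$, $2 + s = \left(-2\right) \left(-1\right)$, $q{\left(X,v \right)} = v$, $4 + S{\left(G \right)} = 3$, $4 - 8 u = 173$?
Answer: $\frac{i \sqrt{386}}{4} \approx 4.9117 i$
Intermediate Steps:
$u = - \frac{169}{8}$ ($u = \frac{1}{2} - \frac{173}{8} = - \frac{169}{8} \approx -21.125$)
$S{\left(G \right)} = -1$ ($S{\left(G \right)} = -4 + 3 = -1$)
$s = 0$ ($s = -2 - -2 = -2 + 2 = 0$)
$m{\left(y,t \right)} = 3 t + 3 y$ ($m{\left(y,t \right)} = 3 \left(t + y\right) = 3 t + 3 y$)
$\sqrt{q{\left(-107,u \right)} + m{\left(S{\left(-9 \right)},s \right)}} = \sqrt{- \frac{169}{8} + \left(3 \cdot 0 + 3 \left(-1\right)\right)} = \sqrt{- \frac{169}{8} + \left(0 - 3\right)} = \sqrt{- \frac{169}{8} - 3} = \sqrt{- \frac{193}{8}} = \frac{i \sqrt{386}}{4}$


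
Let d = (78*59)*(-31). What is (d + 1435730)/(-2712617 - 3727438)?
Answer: -1293068/6440055 ≈ -0.20079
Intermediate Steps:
d = -142662 (d = 4602*(-31) = -142662)
(d + 1435730)/(-2712617 - 3727438) = (-142662 + 1435730)/(-2712617 - 3727438) = 1293068/(-6440055) = 1293068*(-1/6440055) = -1293068/6440055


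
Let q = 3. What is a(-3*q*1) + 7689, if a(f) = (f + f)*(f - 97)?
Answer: 9597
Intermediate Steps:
a(f) = 2*f*(-97 + f) (a(f) = (2*f)*(-97 + f) = 2*f*(-97 + f))
a(-3*q*1) + 7689 = 2*(-3*3*1)*(-97 - 3*3*1) + 7689 = 2*(-9*1)*(-97 - 9*1) + 7689 = 2*(-9)*(-97 - 9) + 7689 = 2*(-9)*(-106) + 7689 = 1908 + 7689 = 9597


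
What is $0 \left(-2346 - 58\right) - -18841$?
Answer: $18841$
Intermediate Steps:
$0 \left(-2346 - 58\right) - -18841 = 0 \left(-2404\right) + 18841 = 0 + 18841 = 18841$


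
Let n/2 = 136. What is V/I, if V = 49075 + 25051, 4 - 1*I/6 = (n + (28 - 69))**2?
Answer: -37063/160071 ≈ -0.23154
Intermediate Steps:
n = 272 (n = 2*136 = 272)
I = -320142 (I = 24 - 6*(272 + (28 - 69))**2 = 24 - 6*(272 - 41)**2 = 24 - 6*231**2 = 24 - 6*53361 = 24 - 320166 = -320142)
V = 74126
V/I = 74126/(-320142) = 74126*(-1/320142) = -37063/160071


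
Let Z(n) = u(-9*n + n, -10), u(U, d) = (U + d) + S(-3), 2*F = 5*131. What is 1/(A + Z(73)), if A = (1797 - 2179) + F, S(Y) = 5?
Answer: -2/1287 ≈ -0.0015540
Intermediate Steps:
F = 655/2 (F = (5*131)/2 = (½)*655 = 655/2 ≈ 327.50)
u(U, d) = 5 + U + d (u(U, d) = (U + d) + 5 = 5 + U + d)
Z(n) = -5 - 8*n (Z(n) = 5 + (-9*n + n) - 10 = 5 - 8*n - 10 = -5 - 8*n)
A = -109/2 (A = (1797 - 2179) + 655/2 = -382 + 655/2 = -109/2 ≈ -54.500)
1/(A + Z(73)) = 1/(-109/2 + (-5 - 8*73)) = 1/(-109/2 + (-5 - 584)) = 1/(-109/2 - 589) = 1/(-1287/2) = -2/1287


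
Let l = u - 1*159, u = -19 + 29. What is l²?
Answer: 22201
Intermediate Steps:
u = 10
l = -149 (l = 10 - 1*159 = 10 - 159 = -149)
l² = (-149)² = 22201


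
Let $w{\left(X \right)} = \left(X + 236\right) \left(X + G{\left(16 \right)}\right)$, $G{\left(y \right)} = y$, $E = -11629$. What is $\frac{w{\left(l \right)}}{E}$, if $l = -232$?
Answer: $\frac{864}{11629} \approx 0.074297$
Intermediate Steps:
$w{\left(X \right)} = \left(16 + X\right) \left(236 + X\right)$ ($w{\left(X \right)} = \left(X + 236\right) \left(X + 16\right) = \left(236 + X\right) \left(16 + X\right) = \left(16 + X\right) \left(236 + X\right)$)
$\frac{w{\left(l \right)}}{E} = \frac{3776 + \left(-232\right)^{2} + 252 \left(-232\right)}{-11629} = \left(3776 + 53824 - 58464\right) \left(- \frac{1}{11629}\right) = \left(-864\right) \left(- \frac{1}{11629}\right) = \frac{864}{11629}$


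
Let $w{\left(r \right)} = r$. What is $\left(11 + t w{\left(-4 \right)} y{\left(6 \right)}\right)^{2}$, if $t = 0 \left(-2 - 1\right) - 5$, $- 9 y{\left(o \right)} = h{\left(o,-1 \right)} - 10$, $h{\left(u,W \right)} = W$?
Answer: $\frac{101761}{81} \approx 1256.3$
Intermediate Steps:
$y{\left(o \right)} = \frac{11}{9}$ ($y{\left(o \right)} = - \frac{-1 - 10}{9} = \left(- \frac{1}{9}\right) \left(-11\right) = \frac{11}{9}$)
$t = -5$ ($t = 0 \left(-2 - 1\right) - 5 = 0 \left(-3\right) - 5 = 0 - 5 = -5$)
$\left(11 + t w{\left(-4 \right)} y{\left(6 \right)}\right)^{2} = \left(11 + \left(-5\right) \left(-4\right) \frac{11}{9}\right)^{2} = \left(11 + 20 \cdot \frac{11}{9}\right)^{2} = \left(11 + \frac{220}{9}\right)^{2} = \left(\frac{319}{9}\right)^{2} = \frac{101761}{81}$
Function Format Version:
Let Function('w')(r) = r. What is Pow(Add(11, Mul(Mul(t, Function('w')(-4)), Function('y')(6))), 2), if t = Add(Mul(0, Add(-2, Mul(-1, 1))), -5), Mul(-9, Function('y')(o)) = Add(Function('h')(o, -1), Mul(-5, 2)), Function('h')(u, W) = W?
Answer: Rational(101761, 81) ≈ 1256.3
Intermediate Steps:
Function('y')(o) = Rational(11, 9) (Function('y')(o) = Mul(Rational(-1, 9), Add(-1, Mul(-5, 2))) = Mul(Rational(-1, 9), Add(-1, -10)) = Mul(Rational(-1, 9), -11) = Rational(11, 9))
t = -5 (t = Add(Mul(0, Add(-2, -1)), -5) = Add(Mul(0, -3), -5) = Add(0, -5) = -5)
Pow(Add(11, Mul(Mul(t, Function('w')(-4)), Function('y')(6))), 2) = Pow(Add(11, Mul(Mul(-5, -4), Rational(11, 9))), 2) = Pow(Add(11, Mul(20, Rational(11, 9))), 2) = Pow(Add(11, Rational(220, 9)), 2) = Pow(Rational(319, 9), 2) = Rational(101761, 81)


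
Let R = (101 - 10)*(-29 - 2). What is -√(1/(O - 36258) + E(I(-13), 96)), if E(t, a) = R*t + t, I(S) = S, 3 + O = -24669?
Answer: -√15122107019230/20310 ≈ -191.47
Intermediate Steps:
O = -24672 (O = -3 - 24669 = -24672)
R = -2821 (R = 91*(-31) = -2821)
E(t, a) = -2820*t (E(t, a) = -2821*t + t = -2820*t)
-√(1/(O - 36258) + E(I(-13), 96)) = -√(1/(-24672 - 36258) - 2820*(-13)) = -√(1/(-60930) + 36660) = -√(-1/60930 + 36660) = -√(2233693799/60930) = -√15122107019230/20310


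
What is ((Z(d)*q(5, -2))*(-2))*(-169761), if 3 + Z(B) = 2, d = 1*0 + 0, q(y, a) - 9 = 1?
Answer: -3395220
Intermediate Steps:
q(y, a) = 10 (q(y, a) = 9 + 1 = 10)
d = 0 (d = 0 + 0 = 0)
Z(B) = -1 (Z(B) = -3 + 2 = -1)
((Z(d)*q(5, -2))*(-2))*(-169761) = (-1*10*(-2))*(-169761) = -10*(-2)*(-169761) = 20*(-169761) = -3395220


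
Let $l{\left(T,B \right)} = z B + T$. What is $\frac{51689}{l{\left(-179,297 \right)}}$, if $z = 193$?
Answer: $\frac{51689}{57142} \approx 0.90457$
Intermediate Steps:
$l{\left(T,B \right)} = T + 193 B$ ($l{\left(T,B \right)} = 193 B + T = T + 193 B$)
$\frac{51689}{l{\left(-179,297 \right)}} = \frac{51689}{-179 + 193 \cdot 297} = \frac{51689}{-179 + 57321} = \frac{51689}{57142}$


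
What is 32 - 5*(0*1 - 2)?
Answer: 42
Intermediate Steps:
32 - 5*(0*1 - 2) = 32 - 5*(0 - 2) = 32 - 5*(-2) = 32 + 10 = 42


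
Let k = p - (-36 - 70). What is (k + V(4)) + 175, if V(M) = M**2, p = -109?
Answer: 188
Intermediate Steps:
k = -3 (k = -109 - (-36 - 70) = -109 - 1*(-106) = -109 + 106 = -3)
(k + V(4)) + 175 = (-3 + 4**2) + 175 = (-3 + 16) + 175 = 13 + 175 = 188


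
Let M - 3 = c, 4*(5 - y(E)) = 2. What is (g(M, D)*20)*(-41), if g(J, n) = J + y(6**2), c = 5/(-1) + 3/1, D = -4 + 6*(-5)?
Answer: -4510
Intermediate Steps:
D = -34 (D = -4 - 30 = -34)
y(E) = 9/2 (y(E) = 5 - 1/4*2 = 5 - 1/2 = 9/2)
c = -2 (c = 5*(-1) + 3*1 = -5 + 3 = -2)
M = 1 (M = 3 - 2 = 1)
g(J, n) = 9/2 + J (g(J, n) = J + 9/2 = 9/2 + J)
(g(M, D)*20)*(-41) = ((9/2 + 1)*20)*(-41) = ((11/2)*20)*(-41) = 110*(-41) = -4510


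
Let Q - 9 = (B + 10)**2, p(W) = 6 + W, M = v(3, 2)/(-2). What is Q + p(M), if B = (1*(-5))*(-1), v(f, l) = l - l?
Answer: 240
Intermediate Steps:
v(f, l) = 0
B = 5 (B = -5*(-1) = 5)
M = 0 (M = 0/(-2) = 0*(-1/2) = 0)
Q = 234 (Q = 9 + (5 + 10)**2 = 9 + 15**2 = 9 + 225 = 234)
Q + p(M) = 234 + (6 + 0) = 234 + 6 = 240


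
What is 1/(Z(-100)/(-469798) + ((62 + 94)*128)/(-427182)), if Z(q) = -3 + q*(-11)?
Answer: -4778315458/234512979 ≈ -20.375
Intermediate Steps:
Z(q) = -3 - 11*q
1/(Z(-100)/(-469798) + ((62 + 94)*128)/(-427182)) = 1/((-3 - 11*(-100))/(-469798) + ((62 + 94)*128)/(-427182)) = 1/((-3 + 1100)*(-1/469798) + (156*128)*(-1/427182)) = 1/(1097*(-1/469798) + 19968*(-1/427182)) = 1/(-1097/469798 - 3328/71197) = 1/(-234512979/4778315458) = -4778315458/234512979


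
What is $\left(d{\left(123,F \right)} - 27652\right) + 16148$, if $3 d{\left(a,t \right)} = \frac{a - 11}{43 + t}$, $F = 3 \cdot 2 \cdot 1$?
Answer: $- \frac{241568}{21} \approx -11503.0$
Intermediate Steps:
$F = 6$ ($F = 6 \cdot 1 = 6$)
$d{\left(a,t \right)} = \frac{-11 + a}{3 \left(43 + t\right)}$ ($d{\left(a,t \right)} = \frac{\left(a - 11\right) \frac{1}{43 + t}}{3} = \frac{\left(-11 + a\right) \frac{1}{43 + t}}{3} = \frac{\frac{1}{43 + t} \left(-11 + a\right)}{3} = \frac{-11 + a}{3 \left(43 + t\right)}$)
$\left(d{\left(123,F \right)} - 27652\right) + 16148 = \left(\frac{-11 + 123}{3 \left(43 + 6\right)} - 27652\right) + 16148 = \left(\frac{1}{3} \cdot \frac{1}{49} \cdot 112 - 27652\right) + 16148 = \left(\frac{16}{21} - 27652\right) + 16148 = - \frac{580676}{21} + 16148 = - \frac{241568}{21}$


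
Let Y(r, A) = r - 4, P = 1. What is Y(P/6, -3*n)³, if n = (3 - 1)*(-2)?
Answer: -12167/216 ≈ -56.329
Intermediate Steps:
n = -4 (n = 2*(-2) = -4)
Y(r, A) = -4 + r
Y(P/6, -3*n)³ = (-4 + 1/6)³ = (-4 + 1*(⅙))³ = (-4 + ⅙)³ = (-23/6)³ = -12167/216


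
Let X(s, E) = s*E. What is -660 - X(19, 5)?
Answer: -755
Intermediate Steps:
X(s, E) = E*s
-660 - X(19, 5) = -660 - 5*19 = -660 - 1*95 = -660 - 95 = -755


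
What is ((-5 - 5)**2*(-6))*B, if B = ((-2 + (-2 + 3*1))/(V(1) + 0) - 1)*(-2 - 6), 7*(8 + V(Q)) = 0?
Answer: -4200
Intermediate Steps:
V(Q) = -8 (V(Q) = -8 + (1/7)*0 = -8 + 0 = -8)
B = 7 (B = ((-2 + (-2 + 3*1))/(-8 + 0) - 1)*(-2 - 6) = ((-2 + (-2 + 3))/(-8) - 1)*(-8) = ((-2 + 1)*(-1/8) - 1)*(-8) = (-1*(-1/8) - 1)*(-8) = (1/8 - 1)*(-8) = -7/8*(-8) = 7)
((-5 - 5)**2*(-6))*B = ((-5 - 5)**2*(-6))*7 = ((-10)**2*(-6))*7 = (100*(-6))*7 = -600*7 = -4200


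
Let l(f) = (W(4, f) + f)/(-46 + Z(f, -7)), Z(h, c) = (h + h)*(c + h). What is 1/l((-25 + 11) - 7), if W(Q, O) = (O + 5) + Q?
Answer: -1130/33 ≈ -34.242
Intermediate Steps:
W(Q, O) = 5 + O + Q (W(Q, O) = (5 + O) + Q = 5 + O + Q)
Z(h, c) = 2*h*(c + h) (Z(h, c) = (2*h)*(c + h) = 2*h*(c + h))
l(f) = (9 + 2*f)/(-46 + 2*f*(-7 + f)) (l(f) = ((5 + f + 4) + f)/(-46 + 2*f*(-7 + f)) = ((9 + f) + f)/(-46 + 2*f*(-7 + f)) = (9 + 2*f)/(-46 + 2*f*(-7 + f)))
1/l((-25 + 11) - 7) = 1/((9/2 + ((-25 + 11) - 7))/(-23 + ((-25 + 11) - 7)*(-7 + ((-25 + 11) - 7)))) = 1/((9/2 + (-14 - 7))/(-23 + (-14 - 7)*(-7 + (-14 - 7)))) = 1/((9/2 - 21)/(-23 - 21*(-7 - 21))) = 1/(-33/2/(-23 - 21*(-28))) = 1/(-33/2/(-23 + 588)) = 1/(-33/2/565) = 1/((1/565)*(-33/2)) = 1/(-33/1130) = -1130/33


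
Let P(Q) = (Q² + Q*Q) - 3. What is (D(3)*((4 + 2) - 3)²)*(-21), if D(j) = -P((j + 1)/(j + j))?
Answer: -399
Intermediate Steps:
P(Q) = -3 + 2*Q² (P(Q) = (Q² + Q²) - 3 = 2*Q² - 3 = -3 + 2*Q²)
D(j) = 3 - (1 + j)²/(2*j²) (D(j) = -(-3 + 2*((j + 1)/(j + j))²) = -(-3 + 2*((1 + j)/((2*j)))²) = -(-3 + 2*((1 + j)*(1/(2*j)))²) = -(-3 + 2*((1 + j)/(2*j))²) = -(-3 + 2*((1 + j)²/(4*j²))) = -(-3 + (1 + j)²/(2*j²)) = 3 - (1 + j)²/(2*j²))
(D(3)*((4 + 2) - 3)²)*(-21) = ((3 - ½*(1 + 3)²/3²)*((4 + 2) - 3)²)*(-21) = ((3 - ½*⅑*4²)*(6 - 3)²)*(-21) = ((3 - ½*⅑*16)*3²)*(-21) = ((3 - 8/9)*9)*(-21) = ((19/9)*9)*(-21) = 19*(-21) = -399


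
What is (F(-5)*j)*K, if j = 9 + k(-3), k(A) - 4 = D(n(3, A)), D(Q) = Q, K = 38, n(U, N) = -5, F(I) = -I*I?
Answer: -7600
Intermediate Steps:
F(I) = -I²
k(A) = -1 (k(A) = 4 - 5 = -1)
j = 8 (j = 9 - 1 = 8)
(F(-5)*j)*K = (-1*(-5)²*8)*38 = (-1*25*8)*38 = -25*8*38 = -200*38 = -7600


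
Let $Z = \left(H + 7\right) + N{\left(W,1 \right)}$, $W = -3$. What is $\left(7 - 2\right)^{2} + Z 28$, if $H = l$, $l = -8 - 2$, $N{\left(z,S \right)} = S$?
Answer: $-31$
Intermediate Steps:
$l = -10$ ($l = -8 - 2 = -10$)
$H = -10$
$Z = -2$ ($Z = \left(-10 + 7\right) + 1 = -3 + 1 = -2$)
$\left(7 - 2\right)^{2} + Z 28 = \left(7 - 2\right)^{2} - 56 = 5^{2} - 56 = 25 - 56 = -31$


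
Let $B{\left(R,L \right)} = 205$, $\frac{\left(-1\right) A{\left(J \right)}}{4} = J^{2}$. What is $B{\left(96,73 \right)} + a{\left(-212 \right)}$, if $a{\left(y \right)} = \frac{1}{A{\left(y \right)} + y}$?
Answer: $\frac{36897539}{179988} \approx 205.0$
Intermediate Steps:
$A{\left(J \right)} = - 4 J^{2}$
$a{\left(y \right)} = \frac{1}{y - 4 y^{2}}$ ($a{\left(y \right)} = \frac{1}{- 4 y^{2} + y} = \frac{1}{y - 4 y^{2}}$)
$B{\left(96,73 \right)} + a{\left(-212 \right)} = 205 - \frac{1}{\left(-212\right) \left(-1 + 4 \left(-212\right)\right)} = 205 - - \frac{1}{212 \left(-1 - 848\right)} = 205 - - \frac{1}{212 \left(-849\right)} = 205 - \left(- \frac{1}{212}\right) \left(- \frac{1}{849}\right) = 205 - \frac{1}{179988} = \frac{36897539}{179988}$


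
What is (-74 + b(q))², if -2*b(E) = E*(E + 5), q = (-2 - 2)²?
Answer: 58564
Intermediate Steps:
q = 16 (q = (-4)² = 16)
b(E) = -E*(5 + E)/2 (b(E) = -E*(E + 5)/2 = -E*(5 + E)/2)
(-74 + b(q))² = (-74 - ½*16*(5 + 16))² = (-74 - ½*16*21)² = (-74 - 168)² = (-242)² = 58564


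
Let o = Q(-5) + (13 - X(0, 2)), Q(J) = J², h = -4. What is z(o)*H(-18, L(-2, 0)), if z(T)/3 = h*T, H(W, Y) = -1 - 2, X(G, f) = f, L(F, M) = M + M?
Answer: 1296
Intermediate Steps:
L(F, M) = 2*M
H(W, Y) = -3
o = 36 (o = (-5)² + (13 - 1*2) = 25 + (13 - 2) = 25 + 11 = 36)
z(T) = -12*T (z(T) = 3*(-4*T) = -12*T)
z(o)*H(-18, L(-2, 0)) = -12*36*(-3) = -432*(-3) = 1296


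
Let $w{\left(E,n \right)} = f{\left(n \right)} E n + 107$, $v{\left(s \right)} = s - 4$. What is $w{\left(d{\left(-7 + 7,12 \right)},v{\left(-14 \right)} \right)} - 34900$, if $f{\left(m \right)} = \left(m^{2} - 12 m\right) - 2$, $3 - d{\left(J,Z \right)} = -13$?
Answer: $-189737$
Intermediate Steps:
$v{\left(s \right)} = -4 + s$
$d{\left(J,Z \right)} = 16$ ($d{\left(J,Z \right)} = 3 - -13 = 3 + 13 = 16$)
$f{\left(m \right)} = -2 + m^{2} - 12 m$
$w{\left(E,n \right)} = 107 + E n \left(-2 + n^{2} - 12 n\right)$ ($w{\left(E,n \right)} = \left(-2 + n^{2} - 12 n\right) E n + 107 = E \left(-2 + n^{2} - 12 n\right) n + 107 = E n \left(-2 + n^{2} - 12 n\right) + 107 = 107 + E n \left(-2 + n^{2} - 12 n\right)$)
$w{\left(d{\left(-7 + 7,12 \right)},v{\left(-14 \right)} \right)} - 34900 = \left(107 - 16 \left(-4 - 14\right) \left(2 - \left(-4 - 14\right)^{2} + 12 \left(-4 - 14\right)\right)\right) - 34900 = \left(107 - 16 \left(-18\right) \left(2 - \left(-18\right)^{2} + 12 \left(-18\right)\right)\right) - 34900 = \left(107 - 16 \left(-18\right) \left(2 - 324 - 216\right)\right) - 34900 = \left(107 - 16 \left(-18\right) \left(-538\right)\right) - 34900 = \left(107 - 154944\right) - 34900 = -154837 - 34900 = -189737$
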